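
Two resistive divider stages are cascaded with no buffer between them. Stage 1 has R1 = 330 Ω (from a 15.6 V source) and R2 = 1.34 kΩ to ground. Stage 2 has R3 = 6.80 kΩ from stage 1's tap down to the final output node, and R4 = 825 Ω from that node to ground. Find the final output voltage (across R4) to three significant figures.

Stage 2 presents R3+R4 = 7625 Ω as a load on stage 1's tap.
Stage 1's lower leg becomes R2‖(R3+R4) = 1140 Ω, so V_mid = 15.6 × 1140/1470 = 12.10 V.
Stage 2 is itself unloaded: V_out = V_mid × R4/(R3+R4) = 12.10 × 825/7625 = 1.31 V.

V_out ≈ 1.31 V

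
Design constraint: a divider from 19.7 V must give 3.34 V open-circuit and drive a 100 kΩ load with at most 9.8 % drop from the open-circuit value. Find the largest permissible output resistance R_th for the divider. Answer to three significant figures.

Loading drop = R_th/(R_th + R_L) ≤ 0.0980, so R_th ≤ R_L · ε/(1−ε) = 100 kΩ × 0.0980/0.9020 = 10.9 kΩ.
(Any R1, R2 with R2/(R1+R2) = 0.170 and R1‖R2 ≤ 10.9 kΩ will meet the spec.)

R_th ≤ 10.9 kΩ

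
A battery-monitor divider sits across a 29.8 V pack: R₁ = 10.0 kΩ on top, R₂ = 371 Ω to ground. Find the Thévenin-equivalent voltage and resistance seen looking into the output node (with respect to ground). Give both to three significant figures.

V_th is the open-circuit tap voltage: 29.8 × 371/(10000 + 371) = 1.07 V.
With the supply zeroed, R₁ and R₂ appear in parallel from the tap: R_th = R₁‖R₂ = (10000 × 371)/10370 = 358 Ω.

V_th = 1.07 V, R_th = 358 Ω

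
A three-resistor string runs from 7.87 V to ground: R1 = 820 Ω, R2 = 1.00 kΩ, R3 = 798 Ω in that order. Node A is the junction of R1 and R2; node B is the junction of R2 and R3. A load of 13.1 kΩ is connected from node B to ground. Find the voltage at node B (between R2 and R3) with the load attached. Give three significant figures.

At node B, R3 is in parallel with the load: R3‖R_L = 752.2 Ω.
Below node A the resistance is R2 + (R3‖R_L) = 1752 Ω, so V_A = 7.87 × 1752/2572 = 5.361 V.
Then V_B = V_A × (R3‖R_L)/(R2 + R3‖R_L) = 5.361 × 752.2/1752 = 2.30 V.

V ≈ 2.30 V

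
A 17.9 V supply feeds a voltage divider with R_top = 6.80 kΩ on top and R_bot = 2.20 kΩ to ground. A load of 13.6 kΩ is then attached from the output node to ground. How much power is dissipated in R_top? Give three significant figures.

P ≈ 28.8 mW

Total resistance from the source is R_top + (R_bot‖R_L) = 8.694 kΩ, so I = 17.9/8.694 kΩ = 2.059 mA.
P = I²·R_top = (2.059 mA)² × 6.80 kΩ = 28.8 mW.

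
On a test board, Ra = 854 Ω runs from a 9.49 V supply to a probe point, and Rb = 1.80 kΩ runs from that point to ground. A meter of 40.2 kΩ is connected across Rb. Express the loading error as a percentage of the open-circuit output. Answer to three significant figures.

The divider's output (Thévenin) resistance is Ra‖Rb = 579.2 Ω.
Fractional drop under load = R_th/(R_th + R_L) = 579.2 / (579.2 + 40200) = 0.01420.
So the output falls by 1.42 %.

1.42 %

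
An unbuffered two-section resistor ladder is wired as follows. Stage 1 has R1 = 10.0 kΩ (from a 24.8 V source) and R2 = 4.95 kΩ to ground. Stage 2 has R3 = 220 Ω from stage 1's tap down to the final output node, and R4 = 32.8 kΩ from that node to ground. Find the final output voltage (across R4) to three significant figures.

Stage 2 presents R3+R4 = 33020 Ω as a load on stage 1's tap.
Stage 1's lower leg becomes R2‖(R3+R4) = 4305 Ω, so V_mid = 24.8 × 4305/14300 = 7.463 V.
Stage 2 is itself unloaded: V_out = V_mid × R4/(R3+R4) = 7.463 × 32800/33020 = 7.41 V.

V_out ≈ 7.41 V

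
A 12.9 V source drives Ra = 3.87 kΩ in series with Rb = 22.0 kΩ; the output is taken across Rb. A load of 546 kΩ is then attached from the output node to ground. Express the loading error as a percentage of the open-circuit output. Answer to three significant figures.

0.599 %

The divider's output (Thévenin) resistance is Ra‖Rb = 3.291 kΩ.
Fractional drop under load = R_th/(R_th + R_L) = 3.291 / (3.291 + 546) = 0.005991.
So the output falls by 0.599 %.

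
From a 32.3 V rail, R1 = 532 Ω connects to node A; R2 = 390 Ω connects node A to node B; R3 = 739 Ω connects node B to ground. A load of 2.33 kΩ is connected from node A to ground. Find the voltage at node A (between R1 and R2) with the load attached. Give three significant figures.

Below node A the series string R2+R3 = 1129 Ω sits in parallel with the 2330 Ω load: 760.5 Ω.
V_A = 32.3 × 760.5/(532 + 760.5) = 19.0 V.

V ≈ 19.0 V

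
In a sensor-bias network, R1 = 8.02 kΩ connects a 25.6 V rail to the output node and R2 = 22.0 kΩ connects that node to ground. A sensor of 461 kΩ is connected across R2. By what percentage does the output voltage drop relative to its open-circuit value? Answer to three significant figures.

1.26 %

The divider's output (Thévenin) resistance is R1‖R2 = 5.877 kΩ.
Fractional drop under load = R_th/(R_th + R_L) = 5.877 / (5.877 + 461) = 0.01259.
So the output falls by 1.26 %.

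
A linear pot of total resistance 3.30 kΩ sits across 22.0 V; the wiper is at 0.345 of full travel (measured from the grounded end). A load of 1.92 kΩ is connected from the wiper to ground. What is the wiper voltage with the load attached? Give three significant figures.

V ≈ 5.47 V

The wiper splits the pot into (1−α)R = 2.162 kΩ above and αR = 1.139 kΩ below.
Lower section ‖ load = 0.7147 kΩ.
V_wiper = 22.0 × 0.7147/(2.162 + 0.7147) = 5.47 V.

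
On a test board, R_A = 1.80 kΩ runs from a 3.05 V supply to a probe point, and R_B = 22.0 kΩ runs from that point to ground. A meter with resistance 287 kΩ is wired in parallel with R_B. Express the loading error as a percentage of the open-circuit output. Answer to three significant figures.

0.576 %

The divider's output (Thévenin) resistance is R_A‖R_B = 1.664 kΩ.
Fractional drop under load = R_th/(R_th + R_L) = 1.664 / (1.664 + 287) = 0.005764.
So the output falls by 0.576 %.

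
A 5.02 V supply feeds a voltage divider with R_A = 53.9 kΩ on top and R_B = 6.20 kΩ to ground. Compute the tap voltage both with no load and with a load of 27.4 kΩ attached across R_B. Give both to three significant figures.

Unloaded: 0.518 V; loaded: 0.431 V

Open-circuit: V = 5.02 × 6.20/(53.9 + 6.20) = 0.518 V.
With the load, R_B becomes R_B‖R_L = 5.056 kΩ, so V = 5.02 × 5.056/58.96 = 0.431 V.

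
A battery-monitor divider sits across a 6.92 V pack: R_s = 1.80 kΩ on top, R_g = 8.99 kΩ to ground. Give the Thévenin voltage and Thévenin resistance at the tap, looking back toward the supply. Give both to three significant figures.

V_th is the open-circuit tap voltage: 6.92 × 8.99/(1.80 + 8.99) = 5.77 V.
With the supply zeroed, R_s and R_g appear in parallel from the tap: R_th = R_s‖R_g = (1.80 × 8.99)/10.79 = 1.50 kΩ.

V_th = 5.77 V, R_th = 1.50 kΩ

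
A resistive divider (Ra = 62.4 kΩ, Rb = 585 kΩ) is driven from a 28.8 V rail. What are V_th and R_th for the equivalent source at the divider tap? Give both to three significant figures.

V_th = 26.0 V, R_th = 56.4 kΩ

V_th is the open-circuit tap voltage: 28.8 × 585/(62.4 + 585) = 26.0 V.
With the supply zeroed, Ra and Rb appear in parallel from the tap: R_th = Ra‖Rb = (62.4 × 585)/647.4 = 56.4 kΩ.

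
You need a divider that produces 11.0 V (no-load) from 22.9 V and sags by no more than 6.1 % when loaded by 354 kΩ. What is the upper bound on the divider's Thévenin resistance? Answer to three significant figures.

Loading drop = R_th/(R_th + R_L) ≤ 0.0610, so R_th ≤ R_L · ε/(1−ε) = 354 kΩ × 0.0610/0.9390 = 23.0 kΩ.

R_th ≤ 23.0 kΩ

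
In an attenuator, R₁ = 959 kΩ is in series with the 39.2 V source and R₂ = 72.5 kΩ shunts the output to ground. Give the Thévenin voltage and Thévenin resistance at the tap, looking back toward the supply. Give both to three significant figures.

V_th = 2.76 V, R_th = 67.4 kΩ

V_th is the open-circuit tap voltage: 39.2 × 72.5/(959 + 72.5) = 2.76 V.
With the supply zeroed, R₁ and R₂ appear in parallel from the tap: R_th = R₁‖R₂ = (959 × 72.5)/1032 = 67.4 kΩ.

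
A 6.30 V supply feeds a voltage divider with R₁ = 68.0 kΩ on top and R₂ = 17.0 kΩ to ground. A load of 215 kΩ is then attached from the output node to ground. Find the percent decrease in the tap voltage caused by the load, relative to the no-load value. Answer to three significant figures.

The divider's output (Thévenin) resistance is R₁‖R₂ = 13.60 kΩ.
Fractional drop under load = R_th/(R_th + R_L) = 13.60 / (13.60 + 215) = 0.05949.
So the output falls by 5.95 %.

5.95 %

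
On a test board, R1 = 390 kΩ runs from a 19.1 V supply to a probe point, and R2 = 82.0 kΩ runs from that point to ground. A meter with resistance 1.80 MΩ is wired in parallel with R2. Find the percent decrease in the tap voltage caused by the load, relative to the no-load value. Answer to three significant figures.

3.63 %

The divider's output (Thévenin) resistance is R1‖R2 = 67.75 kΩ.
Fractional drop under load = R_th/(R_th + R_L) = 67.75 / (67.75 + 1800) = 0.03628.
So the output falls by 3.63 %.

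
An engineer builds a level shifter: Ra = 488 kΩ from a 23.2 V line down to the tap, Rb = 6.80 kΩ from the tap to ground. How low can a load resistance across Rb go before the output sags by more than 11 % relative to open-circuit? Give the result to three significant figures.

R_L(min) ≈ 54.3 kΩ

Output resistance R_th = Ra‖Rb = (488 × 6.80)/494.8 = 6.707 kΩ.
The fractional drop is R_th/(R_th + R_L); requiring this ≤ 0.110 gives R_L ≥ R_th(1/0.110 − 1) = 6.707 × 8.091 = 54.3 kΩ.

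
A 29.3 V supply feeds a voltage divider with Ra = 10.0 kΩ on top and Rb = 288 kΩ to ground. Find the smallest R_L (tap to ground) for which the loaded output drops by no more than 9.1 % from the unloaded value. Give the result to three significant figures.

R_L(min) ≈ 96.5 kΩ

Output resistance R_th = Ra‖Rb = (10.0 × 288)/298.0 = 9.664 kΩ.
The fractional drop is R_th/(R_th + R_L); requiring this ≤ 0.0910 gives R_L ≥ R_th(1/0.0910 − 1) = 9.664 × 9.989 = 96.5 kΩ.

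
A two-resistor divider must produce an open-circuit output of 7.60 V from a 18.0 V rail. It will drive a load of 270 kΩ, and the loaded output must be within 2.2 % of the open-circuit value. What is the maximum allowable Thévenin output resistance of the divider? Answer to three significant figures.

Loading drop = R_th/(R_th + R_L) ≤ 0.0220, so R_th ≤ R_L · ε/(1−ε) = 270 kΩ × 0.0220/0.9780 = 6.07 kΩ.

R_th ≤ 6.07 kΩ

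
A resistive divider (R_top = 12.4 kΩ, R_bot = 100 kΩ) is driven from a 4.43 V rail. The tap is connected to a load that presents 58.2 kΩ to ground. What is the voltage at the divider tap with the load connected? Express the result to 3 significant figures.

V_out ≈ 3.31 V

The load sits in parallel with R_bot: R_bot‖R_L = (100 × 58.2) / (100 + 58.2) = 36.79 kΩ.
V_out = 4.43 × 36.79 / (12.4 + 36.79) = 4.43 × 36.79/49.19 = 3.31 V.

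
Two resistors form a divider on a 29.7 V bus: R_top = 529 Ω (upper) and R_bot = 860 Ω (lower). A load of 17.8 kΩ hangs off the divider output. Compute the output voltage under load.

The load sits in parallel with R_bot: R_bot‖R_L = (860 × 17800) / (860 + 17800) = 820.4 Ω.
V_out = 29.7 × 820.4 / (529 + 820.4) = 29.7 × 820.4/1349 = 18.1 V.
(Unloaded it would have been 18.4 V.)

V_out ≈ 18.1 V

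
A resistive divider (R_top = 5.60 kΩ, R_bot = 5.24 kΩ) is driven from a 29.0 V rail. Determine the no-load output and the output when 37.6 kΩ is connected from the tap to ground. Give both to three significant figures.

Open-circuit: V = 29.0 × 5.24/(5.60 + 5.24) = 14.0 V.
With the load, R_bot becomes R_bot‖R_L = 4.599 kΩ, so V = 29.0 × 4.599/10.20 = 13.1 V.

Unloaded: 14.0 V; loaded: 13.1 V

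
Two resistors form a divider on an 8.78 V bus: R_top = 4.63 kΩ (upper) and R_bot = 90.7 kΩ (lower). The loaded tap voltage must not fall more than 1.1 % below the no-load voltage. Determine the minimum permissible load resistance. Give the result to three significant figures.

Output resistance R_th = R_top‖R_bot = (4.63 × 90.7)/95.33 = 4.405 kΩ.
The fractional drop is R_th/(R_th + R_L); requiring this ≤ 0.0110 gives R_L ≥ R_th(1/0.0110 − 1) = 4.405 × 89.91 = 396 kΩ.

R_L(min) ≈ 396 kΩ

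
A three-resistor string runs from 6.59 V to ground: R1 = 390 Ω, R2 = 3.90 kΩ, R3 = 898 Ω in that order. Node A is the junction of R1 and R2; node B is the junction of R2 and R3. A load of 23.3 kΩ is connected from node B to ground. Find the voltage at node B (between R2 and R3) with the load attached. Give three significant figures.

At node B, R3 is in parallel with the load: R3‖R_L = 864.7 Ω.
Below node A the resistance is R2 + (R3‖R_L) = 4765 Ω, so V_A = 6.59 × 4765/5155 = 6.091 V.
Then V_B = V_A × (R3‖R_L)/(R2 + R3‖R_L) = 6.091 × 864.7/4765 = 1.11 V.

V ≈ 1.11 V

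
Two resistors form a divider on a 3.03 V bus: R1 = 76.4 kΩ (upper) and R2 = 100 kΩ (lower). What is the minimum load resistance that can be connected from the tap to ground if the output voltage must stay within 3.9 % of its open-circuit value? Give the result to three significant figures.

Output resistance R_th = R1‖R2 = (76.4 × 100)/176.4 = 43.31 kΩ.
The fractional drop is R_th/(R_th + R_L); requiring this ≤ 0.0390 gives R_L ≥ R_th(1/0.0390 − 1) = 43.31 × 24.64 = 1.07 MΩ.

R_L(min) ≈ 1.07 MΩ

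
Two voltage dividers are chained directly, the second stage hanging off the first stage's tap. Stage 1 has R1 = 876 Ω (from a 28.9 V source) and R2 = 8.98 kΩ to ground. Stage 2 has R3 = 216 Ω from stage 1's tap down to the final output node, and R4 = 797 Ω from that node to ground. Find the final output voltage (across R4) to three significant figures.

Stage 2 presents R3+R4 = 1013 Ω as a load on stage 1's tap.
Stage 1's lower leg becomes R2‖(R3+R4) = 910.3 Ω, so V_mid = 28.9 × 910.3/1786 = 14.73 V.
Stage 2 is itself unloaded: V_out = V_mid × R4/(R3+R4) = 14.73 × 797/1013 = 11.6 V.

V_out ≈ 11.6 V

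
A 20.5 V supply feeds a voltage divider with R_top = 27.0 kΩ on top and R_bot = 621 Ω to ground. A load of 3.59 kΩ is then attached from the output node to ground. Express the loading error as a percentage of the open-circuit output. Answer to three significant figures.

14.5 %

The divider's output (Thévenin) resistance is R_top‖R_bot = 607.0 Ω.
Fractional drop under load = R_th/(R_th + R_L) = 607.0 / (607.0 + 3590) = 0.1446.
So the output falls by 14.5 %.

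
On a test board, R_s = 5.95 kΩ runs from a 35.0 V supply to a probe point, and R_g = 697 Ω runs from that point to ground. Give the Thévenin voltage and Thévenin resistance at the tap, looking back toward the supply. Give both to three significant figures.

V_th is the open-circuit tap voltage: 35.0 × 697/(5950 + 697) = 3.67 V.
With the supply zeroed, R_s and R_g appear in parallel from the tap: R_th = R_s‖R_g = (5950 × 697)/6647 = 624 Ω.

V_th = 3.67 V, R_th = 624 Ω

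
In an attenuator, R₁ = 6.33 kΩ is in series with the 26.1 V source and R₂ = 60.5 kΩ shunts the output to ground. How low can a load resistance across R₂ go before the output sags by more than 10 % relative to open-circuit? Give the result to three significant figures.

R_L(min) ≈ 51.6 kΩ

Output resistance R_th = R₁‖R₂ = (6.33 × 60.5)/66.83 = 5.730 kΩ.
The fractional drop is R_th/(R_th + R_L); requiring this ≤ 0.100 gives R_L ≥ R_th(1/0.100 − 1) = 5.730 × 9.000 = 51.6 kΩ.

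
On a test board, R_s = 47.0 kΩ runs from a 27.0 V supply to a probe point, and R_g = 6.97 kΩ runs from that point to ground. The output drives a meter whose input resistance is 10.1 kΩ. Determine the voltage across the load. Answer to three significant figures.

The load sits in parallel with R_g: R_g‖R_L = (6.97 × 10.1) / (6.97 + 10.1) = 4.124 kΩ.
V_out = 27.0 × 4.124 / (47.0 + 4.124) = 27.0 × 4.124/51.12 = 2.18 V.

V_out ≈ 2.18 V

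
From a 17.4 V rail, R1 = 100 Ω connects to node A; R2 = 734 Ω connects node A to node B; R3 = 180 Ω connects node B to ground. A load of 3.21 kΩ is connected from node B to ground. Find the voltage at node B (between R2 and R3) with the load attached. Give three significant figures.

At node B, R3 is in parallel with the load: R3‖R_L = 170.4 Ω.
Below node A the resistance is R2 + (R3‖R_L) = 904.4 Ω, so V_A = 17.4 × 904.4/1004 = 15.67 V.
Then V_B = V_A × (R3‖R_L)/(R2 + R3‖R_L) = 15.67 × 170.4/904.4 = 2.95 V.

V ≈ 2.95 V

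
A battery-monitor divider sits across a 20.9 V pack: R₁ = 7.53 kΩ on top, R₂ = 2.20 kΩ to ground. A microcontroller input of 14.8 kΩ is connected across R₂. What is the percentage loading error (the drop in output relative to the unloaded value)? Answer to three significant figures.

10.3 %

The divider's output (Thévenin) resistance is R₁‖R₂ = 1.703 kΩ.
Fractional drop under load = R_th/(R_th + R_L) = 1.703 / (1.703 + 14.8) = 0.1032.
So the output falls by 10.3 %.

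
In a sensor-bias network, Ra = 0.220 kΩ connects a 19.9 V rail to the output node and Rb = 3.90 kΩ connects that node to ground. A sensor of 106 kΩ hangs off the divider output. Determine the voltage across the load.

V_out ≈ 18.8 V

The load sits in parallel with Rb: Rb‖R_L = (3900 × 106000) / (3900 + 106000) = 3762 Ω.
V_out = 19.9 × 3762 / (220 + 3762) = 19.9 × 3762/3982 = 18.8 V.
(Unloaded it would have been 18.8 V.)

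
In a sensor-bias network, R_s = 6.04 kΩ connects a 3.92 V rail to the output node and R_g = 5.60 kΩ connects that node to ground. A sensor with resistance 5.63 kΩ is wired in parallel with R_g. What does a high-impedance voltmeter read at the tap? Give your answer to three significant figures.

V_out ≈ 1.24 V

The load sits in parallel with R_g: R_g‖R_L = (5.60 × 5.63) / (5.60 + 5.63) = 2.807 kΩ.
V_out = 3.92 × 2.807 / (6.04 + 2.807) = 3.92 × 2.807/8.847 = 1.24 V.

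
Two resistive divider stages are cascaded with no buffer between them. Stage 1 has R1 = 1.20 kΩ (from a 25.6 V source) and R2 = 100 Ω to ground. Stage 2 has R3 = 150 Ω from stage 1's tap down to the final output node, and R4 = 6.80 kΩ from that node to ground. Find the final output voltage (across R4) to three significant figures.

V_out ≈ 1.90 V

Stage 2 presents R3+R4 = 6950 Ω as a load on stage 1's tap.
Stage 1's lower leg becomes R2‖(R3+R4) = 98.58 Ω, so V_mid = 25.6 × 98.58/1299 = 1.943 V.
Stage 2 is itself unloaded: V_out = V_mid × R4/(R3+R4) = 1.943 × 6800/6950 = 1.90 V.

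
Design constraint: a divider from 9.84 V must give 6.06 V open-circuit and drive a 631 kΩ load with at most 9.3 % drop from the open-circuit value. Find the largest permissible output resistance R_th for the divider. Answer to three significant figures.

Loading drop = R_th/(R_th + R_L) ≤ 0.0930, so R_th ≤ R_L · ε/(1−ε) = 631 kΩ × 0.0930/0.9070 = 64.7 kΩ.

R_th ≤ 64.7 kΩ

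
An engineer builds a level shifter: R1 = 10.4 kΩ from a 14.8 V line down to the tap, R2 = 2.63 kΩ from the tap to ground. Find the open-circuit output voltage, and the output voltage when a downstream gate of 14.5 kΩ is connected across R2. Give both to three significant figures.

Unloaded: 2.99 V; loaded: 2.61 V

Open-circuit: V = 14.8 × 2.63/(10.4 + 2.63) = 2.99 V.
With the load, R2 becomes R2‖R_L = 2.226 kΩ, so V = 14.8 × 2.226/12.63 = 2.61 V.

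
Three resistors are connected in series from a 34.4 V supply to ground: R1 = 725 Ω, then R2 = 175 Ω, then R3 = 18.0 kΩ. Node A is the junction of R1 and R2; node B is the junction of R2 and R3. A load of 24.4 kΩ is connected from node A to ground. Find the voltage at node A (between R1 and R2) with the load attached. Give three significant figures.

V ≈ 32.2 V

Below node A the series string R2+R3 = 18180 Ω sits in parallel with the 24400 Ω load: 10420 Ω.
V_A = 34.4 × 10420/(725 + 10420) = 32.2 V.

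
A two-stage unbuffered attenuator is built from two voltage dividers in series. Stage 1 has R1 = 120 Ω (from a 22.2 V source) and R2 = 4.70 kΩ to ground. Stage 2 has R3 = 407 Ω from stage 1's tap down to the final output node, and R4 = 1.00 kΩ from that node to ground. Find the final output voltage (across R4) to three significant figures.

V_out ≈ 14.2 V

Stage 2 presents R3+R4 = 1407 Ω as a load on stage 1's tap.
Stage 1's lower leg becomes R2‖(R3+R4) = 1083 Ω, so V_mid = 22.2 × 1083/1203 = 19.99 V.
Stage 2 is itself unloaded: V_out = V_mid × R4/(R3+R4) = 19.99 × 1000/1407 = 14.2 V.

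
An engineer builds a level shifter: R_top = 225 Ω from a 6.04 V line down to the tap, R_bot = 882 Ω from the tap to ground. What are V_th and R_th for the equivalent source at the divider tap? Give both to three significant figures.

V_th = 4.81 V, R_th = 179 Ω

V_th is the open-circuit tap voltage: 6.04 × 882/(225 + 882) = 4.81 V.
With the supply zeroed, R_top and R_bot appear in parallel from the tap: R_th = R_top‖R_bot = (225 × 882)/1107 = 179 Ω.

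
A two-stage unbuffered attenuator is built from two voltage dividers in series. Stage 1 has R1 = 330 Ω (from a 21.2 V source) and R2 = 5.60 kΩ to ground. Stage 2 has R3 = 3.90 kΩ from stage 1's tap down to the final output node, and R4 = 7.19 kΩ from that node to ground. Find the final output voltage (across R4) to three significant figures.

Stage 2 presents R3+R4 = 11090 Ω as a load on stage 1's tap.
Stage 1's lower leg becomes R2‖(R3+R4) = 3721 Ω, so V_mid = 21.2 × 3721/4051 = 19.47 V.
Stage 2 is itself unloaded: V_out = V_mid × R4/(R3+R4) = 19.47 × 7190/11090 = 12.6 V.

V_out ≈ 12.6 V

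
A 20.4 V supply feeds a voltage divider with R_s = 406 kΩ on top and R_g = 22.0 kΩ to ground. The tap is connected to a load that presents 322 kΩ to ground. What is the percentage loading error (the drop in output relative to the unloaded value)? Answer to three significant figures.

6.09 %

The divider's output (Thévenin) resistance is R_s‖R_g = 20.87 kΩ.
Fractional drop under load = R_th/(R_th + R_L) = 20.87 / (20.87 + 322) = 0.06087.
So the output falls by 6.09 %.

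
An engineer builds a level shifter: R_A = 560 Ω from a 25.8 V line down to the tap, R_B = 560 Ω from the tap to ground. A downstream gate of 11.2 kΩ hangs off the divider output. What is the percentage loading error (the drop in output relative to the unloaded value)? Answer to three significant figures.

2.44 %

The divider's output (Thévenin) resistance is R_A‖R_B = 280.0 Ω.
Fractional drop under load = R_th/(R_th + R_L) = 280.0 / (280.0 + 11200) = 0.02439.
So the output falls by 2.44 %.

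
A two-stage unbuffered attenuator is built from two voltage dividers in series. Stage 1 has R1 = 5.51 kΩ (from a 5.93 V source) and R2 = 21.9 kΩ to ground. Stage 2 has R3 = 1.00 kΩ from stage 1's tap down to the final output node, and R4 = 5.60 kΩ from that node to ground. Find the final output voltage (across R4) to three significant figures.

Stage 2 presents R3+R4 = 6.600 kΩ as a load on stage 1's tap.
Stage 1's lower leg becomes R2‖(R3+R4) = 5.072 kΩ, so V_mid = 5.93 × 5.072/10.58 = 2.842 V.
Stage 2 is itself unloaded: V_out = V_mid × R4/(R3+R4) = 2.842 × 5.60/6.600 = 2.41 V.

V_out ≈ 2.41 V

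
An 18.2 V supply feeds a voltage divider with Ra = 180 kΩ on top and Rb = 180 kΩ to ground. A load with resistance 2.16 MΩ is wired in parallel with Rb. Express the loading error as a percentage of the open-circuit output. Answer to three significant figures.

The divider's output (Thévenin) resistance is Ra‖Rb = 90.00 kΩ.
Fractional drop under load = R_th/(R_th + R_L) = 90.00 / (90.00 + 2160) = 0.04000.
So the output falls by 4.00 %.

4.00 %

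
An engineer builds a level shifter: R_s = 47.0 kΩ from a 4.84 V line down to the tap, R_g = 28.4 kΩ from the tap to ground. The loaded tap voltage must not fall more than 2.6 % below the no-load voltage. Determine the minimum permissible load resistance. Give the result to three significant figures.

Output resistance R_th = R_s‖R_g = (47.0 × 28.4)/75.40 = 17.70 kΩ.
The fractional drop is R_th/(R_th + R_L); requiring this ≤ 0.0260 gives R_L ≥ R_th(1/0.0260 − 1) = 17.70 × 37.46 = 663 kΩ.

R_L(min) ≈ 663 kΩ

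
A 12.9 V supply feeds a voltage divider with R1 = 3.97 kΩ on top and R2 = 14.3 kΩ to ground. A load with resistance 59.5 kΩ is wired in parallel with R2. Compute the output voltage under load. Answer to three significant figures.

V_out ≈ 9.60 V

The load sits in parallel with R2: R2‖R_L = (14.3 × 59.5) / (14.3 + 59.5) = 11.53 kΩ.
V_out = 12.9 × 11.53 / (3.97 + 11.53) = 12.9 × 11.53/15.50 = 9.60 V.
(Unloaded it would have been 10.1 V.)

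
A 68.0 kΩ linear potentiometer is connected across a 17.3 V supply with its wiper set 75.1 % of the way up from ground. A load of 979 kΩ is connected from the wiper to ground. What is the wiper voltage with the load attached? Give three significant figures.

The wiper splits the pot into (1−α)R = 16.93 kΩ above and αR = 51.07 kΩ below.
Lower section ‖ load = 48.54 kΩ.
V_wiper = 17.3 × 48.54/(16.93 + 48.54) = 12.8 V.

V ≈ 12.8 V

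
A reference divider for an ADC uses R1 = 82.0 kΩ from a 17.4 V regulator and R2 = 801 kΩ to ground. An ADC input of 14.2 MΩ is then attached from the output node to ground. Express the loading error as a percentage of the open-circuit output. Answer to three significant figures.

The divider's output (Thévenin) resistance is R1‖R2 = 74.39 kΩ.
Fractional drop under load = R_th/(R_th + R_L) = 74.39 / (74.39 + 14200) = 0.005211.
So the output falls by 0.521 %.

0.521 %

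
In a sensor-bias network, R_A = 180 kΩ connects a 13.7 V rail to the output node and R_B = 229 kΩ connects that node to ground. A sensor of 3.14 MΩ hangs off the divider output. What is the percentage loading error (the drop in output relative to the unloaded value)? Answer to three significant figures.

The divider's output (Thévenin) resistance is R_A‖R_B = 100.8 kΩ.
Fractional drop under load = R_th/(R_th + R_L) = 100.8 / (100.8 + 3140) = 0.03110.
So the output falls by 3.11 %.

3.11 %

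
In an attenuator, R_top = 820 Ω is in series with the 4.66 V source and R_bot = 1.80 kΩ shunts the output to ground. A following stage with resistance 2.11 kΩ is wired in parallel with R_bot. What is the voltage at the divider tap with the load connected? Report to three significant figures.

The load sits in parallel with R_bot: R_bot‖R_L = (1800 × 2110) / (1800 + 2110) = 971.4 Ω.
V_out = 4.66 × 971.4 / (820 + 971.4) = 4.66 × 971.4/1791 = 2.53 V.

V_out ≈ 2.53 V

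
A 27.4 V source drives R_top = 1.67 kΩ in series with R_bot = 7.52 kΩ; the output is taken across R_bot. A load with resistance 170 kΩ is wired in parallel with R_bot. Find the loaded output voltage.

The load sits in parallel with R_bot: R_bot‖R_L = (7.52 × 170) / (7.52 + 170) = 7.201 kΩ.
V_out = 27.4 × 7.201 / (1.67 + 7.201) = 27.4 × 7.201/8.871 = 22.2 V.

V_out ≈ 22.2 V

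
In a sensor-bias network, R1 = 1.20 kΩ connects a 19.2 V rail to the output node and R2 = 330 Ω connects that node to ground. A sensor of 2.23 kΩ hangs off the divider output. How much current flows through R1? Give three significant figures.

R2‖R_L = 287.5 Ω, so the source sees R1 + R2‖R_L = 1487 Ω.
I = 19.2 V / 1487 Ω = 12.9 mA.

I ≈ 12.9 mA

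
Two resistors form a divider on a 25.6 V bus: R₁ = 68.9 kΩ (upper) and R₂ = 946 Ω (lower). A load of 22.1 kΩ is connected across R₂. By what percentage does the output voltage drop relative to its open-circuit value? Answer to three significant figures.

The divider's output (Thévenin) resistance is R₁‖R₂ = 933.2 Ω.
Fractional drop under load = R_th/(R_th + R_L) = 933.2 / (933.2 + 22100) = 0.04051.
So the output falls by 4.05 %.

4.05 %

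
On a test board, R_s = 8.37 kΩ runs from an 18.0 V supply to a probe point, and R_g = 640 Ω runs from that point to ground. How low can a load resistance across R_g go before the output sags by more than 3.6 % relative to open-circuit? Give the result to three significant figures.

R_L(min) ≈ 15.9 kΩ

Output resistance R_th = R_s‖R_g = (8370 × 640)/9010 = 594.5 Ω.
The fractional drop is R_th/(R_th + R_L); requiring this ≤ 0.0360 gives R_L ≥ R_th(1/0.0360 − 1) = 594.5 × 26.78 = 15.9 kΩ.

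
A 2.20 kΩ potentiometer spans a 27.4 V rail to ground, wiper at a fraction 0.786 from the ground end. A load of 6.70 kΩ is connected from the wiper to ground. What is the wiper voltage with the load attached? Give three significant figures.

The wiper splits the pot into (1−α)R = 470.8 Ω above and αR = 1729 Ω below.
Lower section ‖ load = 1374 Ω.
V_wiper = 27.4 × 1374/(470.8 + 1374) = 20.4 V.

V ≈ 20.4 V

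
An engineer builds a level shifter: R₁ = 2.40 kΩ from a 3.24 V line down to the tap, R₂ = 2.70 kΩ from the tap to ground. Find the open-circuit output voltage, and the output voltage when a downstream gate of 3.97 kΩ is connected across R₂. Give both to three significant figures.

Unloaded: 1.72 V; loaded: 1.30 V

Open-circuit: V = 3.24 × 2.70/(2.40 + 2.70) = 1.72 V.
With the load, R₂ becomes R₂‖R_L = 1.607 kΩ, so V = 3.24 × 1.607/4.007 = 1.30 V.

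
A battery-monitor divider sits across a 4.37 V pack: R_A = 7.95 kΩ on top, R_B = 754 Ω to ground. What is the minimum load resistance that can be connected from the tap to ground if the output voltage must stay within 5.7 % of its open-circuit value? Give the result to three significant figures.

Output resistance R_th = R_A‖R_B = (7950 × 754)/8704 = 688.7 Ω.
The fractional drop is R_th/(R_th + R_L); requiring this ≤ 0.0570 gives R_L ≥ R_th(1/0.0570 − 1) = 688.7 × 16.54 = 11.4 kΩ.

R_L(min) ≈ 11.4 kΩ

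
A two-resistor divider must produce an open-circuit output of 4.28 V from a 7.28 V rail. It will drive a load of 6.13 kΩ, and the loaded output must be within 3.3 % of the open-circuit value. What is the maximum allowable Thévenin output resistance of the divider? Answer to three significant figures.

R_th ≤ 209 Ω

Loading drop = R_th/(R_th + R_L) ≤ 0.0330, so R_th ≤ R_L · ε/(1−ε) = 6.13 kΩ × 0.0330/0.9670 = 209 Ω.
(Any R1, R2 with R2/(R1+R2) = 0.588 and R1‖R2 ≤ 209 Ω will meet the spec.)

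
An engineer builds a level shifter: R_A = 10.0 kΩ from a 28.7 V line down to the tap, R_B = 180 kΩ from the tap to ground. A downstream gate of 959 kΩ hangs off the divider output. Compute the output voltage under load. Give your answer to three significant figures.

V_out ≈ 26.9 V

The load sits in parallel with R_B: R_B‖R_L = (180 × 959) / (180 + 959) = 151.6 kΩ.
V_out = 28.7 × 151.6 / (10.0 + 151.6) = 28.7 × 151.6/161.6 = 26.9 V.
(Unloaded it would have been 27.2 V.)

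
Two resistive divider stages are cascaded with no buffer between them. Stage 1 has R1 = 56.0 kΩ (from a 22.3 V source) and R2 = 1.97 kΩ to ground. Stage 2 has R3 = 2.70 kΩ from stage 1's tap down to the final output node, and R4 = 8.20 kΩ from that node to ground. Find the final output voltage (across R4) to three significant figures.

Stage 2 presents R3+R4 = 10.90 kΩ as a load on stage 1's tap.
Stage 1's lower leg becomes R2‖(R3+R4) = 1.668 kΩ, so V_mid = 22.3 × 1.668/57.67 = 0.6452 V.
Stage 2 is itself unloaded: V_out = V_mid × R4/(R3+R4) = 0.6452 × 8.20/10.90 = 0.485 V.

V_out ≈ 0.485 V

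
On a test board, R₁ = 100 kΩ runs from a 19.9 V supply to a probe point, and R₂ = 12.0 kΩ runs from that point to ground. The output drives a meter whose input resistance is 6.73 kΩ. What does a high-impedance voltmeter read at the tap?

V_out ≈ 0.823 V

The load sits in parallel with R₂: R₂‖R_L = (12.0 × 6.73) / (12.0 + 6.73) = 4.312 kΩ.
V_out = 19.9 × 4.312 / (100 + 4.312) = 19.9 × 4.312/104.3 = 0.823 V.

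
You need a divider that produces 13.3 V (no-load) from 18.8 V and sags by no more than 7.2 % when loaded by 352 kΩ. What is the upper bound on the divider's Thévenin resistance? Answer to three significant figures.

Loading drop = R_th/(R_th + R_L) ≤ 0.0720, so R_th ≤ R_L · ε/(1−ε) = 352 kΩ × 0.0720/0.9280 = 27.3 kΩ.
(Any R1, R2 with R2/(R1+R2) = 0.707 and R1‖R2 ≤ 27.3 kΩ will meet the spec.)

R_th ≤ 27.3 kΩ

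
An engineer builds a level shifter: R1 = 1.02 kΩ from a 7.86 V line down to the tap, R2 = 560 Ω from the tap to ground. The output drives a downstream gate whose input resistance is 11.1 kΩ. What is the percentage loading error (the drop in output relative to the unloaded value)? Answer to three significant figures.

3.15 %

The divider's output (Thévenin) resistance is R1‖R2 = 361.5 Ω.
Fractional drop under load = R_th/(R_th + R_L) = 361.5 / (361.5 + 11100) = 0.03154.
So the output falls by 3.15 %.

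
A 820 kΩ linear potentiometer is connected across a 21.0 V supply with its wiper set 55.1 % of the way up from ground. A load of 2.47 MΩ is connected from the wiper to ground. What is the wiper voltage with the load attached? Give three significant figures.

V ≈ 10.7 V

The wiper splits the pot into (1−α)R = 368.2 kΩ above and αR = 451.8 kΩ below.
Lower section ‖ load = 382.0 kΩ.
V_wiper = 21.0 × 382.0/(368.2 + 382.0) = 10.7 V.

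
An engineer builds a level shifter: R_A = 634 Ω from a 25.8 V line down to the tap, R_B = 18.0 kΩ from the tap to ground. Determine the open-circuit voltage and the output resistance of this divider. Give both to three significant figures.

V_th = 24.9 V, R_th = 612 Ω

V_th is the open-circuit tap voltage: 25.8 × 18000/(634 + 18000) = 24.9 V.
With the supply zeroed, R_A and R_B appear in parallel from the tap: R_th = R_A‖R_B = (634 × 18000)/18630 = 612 Ω.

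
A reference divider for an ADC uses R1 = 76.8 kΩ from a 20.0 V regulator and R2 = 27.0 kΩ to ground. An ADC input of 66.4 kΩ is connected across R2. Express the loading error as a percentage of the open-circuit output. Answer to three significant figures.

Unloaded V = 20.0 × 27.0/103.8 = 5.202 V.
Loaded: R2‖R_L = 19.19 kΩ, giving V = 20.0 × 19.19/95.99 = 3.999 V.
Drop = (5.202 − 3.999) / 5.202 = 23.1 %.

23.1 %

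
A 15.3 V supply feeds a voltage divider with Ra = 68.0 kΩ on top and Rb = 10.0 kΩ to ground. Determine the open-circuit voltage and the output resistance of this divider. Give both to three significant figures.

V_th is the open-circuit tap voltage: 15.3 × 10.0/(68.0 + 10.0) = 1.96 V.
With the supply zeroed, Ra and Rb appear in parallel from the tap: R_th = Ra‖Rb = (68.0 × 10.0)/78.00 = 8.72 kΩ.

V_th = 1.96 V, R_th = 8.72 kΩ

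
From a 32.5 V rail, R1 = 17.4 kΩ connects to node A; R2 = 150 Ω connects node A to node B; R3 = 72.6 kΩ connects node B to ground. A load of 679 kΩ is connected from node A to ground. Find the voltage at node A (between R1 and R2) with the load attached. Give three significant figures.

Below node A the series string R2+R3 = 72750 Ω sits in parallel with the 679000 Ω load: 65710 Ω.
V_A = 32.5 × 65710/(17400 + 65710) = 25.7 V.

V ≈ 25.7 V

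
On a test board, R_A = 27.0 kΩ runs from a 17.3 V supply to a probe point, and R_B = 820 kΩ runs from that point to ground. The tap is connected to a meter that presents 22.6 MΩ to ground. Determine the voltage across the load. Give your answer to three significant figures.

V_out ≈ 16.7 V

The load sits in parallel with R_B: R_B‖R_L = (820 × 22600) / (820 + 22600) = 791.3 kΩ.
V_out = 17.3 × 791.3 / (27.0 + 791.3) = 17.3 × 791.3/818.3 = 16.7 V.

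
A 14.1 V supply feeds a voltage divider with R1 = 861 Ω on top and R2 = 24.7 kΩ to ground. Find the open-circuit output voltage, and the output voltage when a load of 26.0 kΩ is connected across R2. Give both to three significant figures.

Open-circuit: V = 14.1 × 24700/(861 + 24700) = 13.6 V.
With the load, R2 becomes R2‖R_L = 12670 Ω, so V = 14.1 × 12670/13530 = 13.2 V.

Unloaded: 13.6 V; loaded: 13.2 V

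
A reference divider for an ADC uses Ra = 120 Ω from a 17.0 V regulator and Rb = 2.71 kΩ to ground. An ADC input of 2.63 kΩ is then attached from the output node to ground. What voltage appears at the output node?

V_out ≈ 15.6 V

The load sits in parallel with Rb: Rb‖R_L = (2710 × 2630) / (2710 + 2630) = 1335 Ω.
V_out = 17.0 × 1335 / (120 + 1335) = 17.0 × 1335/1455 = 15.6 V.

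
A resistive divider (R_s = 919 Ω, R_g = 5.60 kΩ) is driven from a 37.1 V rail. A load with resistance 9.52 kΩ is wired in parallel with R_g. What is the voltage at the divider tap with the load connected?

V_out ≈ 29.4 V

The load sits in parallel with R_g: R_g‖R_L = (5600 × 9520) / (5600 + 9520) = 3526 Ω.
V_out = 37.1 × 3526 / (919 + 3526) = 37.1 × 3526/4445 = 29.4 V.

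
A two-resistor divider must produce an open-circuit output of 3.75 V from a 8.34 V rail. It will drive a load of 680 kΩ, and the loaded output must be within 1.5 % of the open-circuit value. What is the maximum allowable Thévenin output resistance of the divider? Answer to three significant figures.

Loading drop = R_th/(R_th + R_L) ≤ 0.0150, so R_th ≤ R_L · ε/(1−ε) = 680 kΩ × 0.0150/0.9850 = 10.4 kΩ.

R_th ≤ 10.4 kΩ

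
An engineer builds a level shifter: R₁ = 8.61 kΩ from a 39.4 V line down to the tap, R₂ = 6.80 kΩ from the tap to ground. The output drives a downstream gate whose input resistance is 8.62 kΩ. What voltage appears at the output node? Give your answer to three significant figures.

V_out ≈ 12.1 V

The load sits in parallel with R₂: R₂‖R_L = (6.80 × 8.62) / (6.80 + 8.62) = 3.801 kΩ.
V_out = 39.4 × 3.801 / (8.61 + 3.801) = 39.4 × 3.801/12.41 = 12.1 V.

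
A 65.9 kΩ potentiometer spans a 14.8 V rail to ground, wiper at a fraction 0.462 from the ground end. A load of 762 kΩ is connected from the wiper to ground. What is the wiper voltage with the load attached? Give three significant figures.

V ≈ 6.69 V

The wiper splits the pot into (1−α)R = 35.45 kΩ above and αR = 30.45 kΩ below.
Lower section ‖ load = 29.28 kΩ.
V_wiper = 14.8 × 29.28/(35.45 + 29.28) = 6.69 V.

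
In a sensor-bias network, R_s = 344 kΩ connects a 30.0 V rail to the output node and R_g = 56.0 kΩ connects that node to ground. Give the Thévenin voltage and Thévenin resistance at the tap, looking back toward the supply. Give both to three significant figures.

V_th = 4.20 V, R_th = 48.2 kΩ

V_th is the open-circuit tap voltage: 30.0 × 56.0/(344 + 56.0) = 4.20 V.
With the supply zeroed, R_s and R_g appear in parallel from the tap: R_th = R_s‖R_g = (344 × 56.0)/400.0 = 48.2 kΩ.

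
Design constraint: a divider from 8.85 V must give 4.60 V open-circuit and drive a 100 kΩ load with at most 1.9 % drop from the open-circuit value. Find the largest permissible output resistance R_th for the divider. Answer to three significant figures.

R_th ≤ 1.94 kΩ

Loading drop = R_th/(R_th + R_L) ≤ 0.0190, so R_th ≤ R_L · ε/(1−ε) = 100 kΩ × 0.0190/0.9810 = 1.94 kΩ.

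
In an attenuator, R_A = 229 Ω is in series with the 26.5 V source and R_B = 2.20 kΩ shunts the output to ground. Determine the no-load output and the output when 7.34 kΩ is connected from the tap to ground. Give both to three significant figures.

Unloaded: 24.0 V; loaded: 23.3 V

Open-circuit: V = 26.5 × 2200/(229 + 2200) = 24.0 V.
With the load, R_B becomes R_B‖R_L = 1693 Ω, so V = 26.5 × 1693/1922 = 23.3 V.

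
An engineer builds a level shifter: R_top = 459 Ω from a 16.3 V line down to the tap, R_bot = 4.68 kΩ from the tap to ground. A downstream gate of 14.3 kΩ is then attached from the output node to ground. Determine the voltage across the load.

The load sits in parallel with R_bot: R_bot‖R_L = (4680 × 14300) / (4680 + 14300) = 3526 Ω.
V_out = 16.3 × 3526 / (459 + 3526) = 16.3 × 3526/3985 = 14.4 V.
(Unloaded it would have been 14.8 V.)

V_out ≈ 14.4 V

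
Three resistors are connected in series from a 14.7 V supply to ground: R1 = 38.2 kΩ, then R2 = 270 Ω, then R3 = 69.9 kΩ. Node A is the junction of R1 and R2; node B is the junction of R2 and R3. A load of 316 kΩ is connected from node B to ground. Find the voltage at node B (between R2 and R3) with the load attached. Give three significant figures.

V ≈ 8.79 V

At node B, R3 is in parallel with the load: R3‖R_L = 57240 Ω.
Below node A the resistance is R2 + (R3‖R_L) = 57510 Ω, so V_A = 14.7 × 57510/95710 = 8.833 V.
Then V_B = V_A × (R3‖R_L)/(R2 + R3‖R_L) = 8.833 × 57240/57510 = 8.79 V.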